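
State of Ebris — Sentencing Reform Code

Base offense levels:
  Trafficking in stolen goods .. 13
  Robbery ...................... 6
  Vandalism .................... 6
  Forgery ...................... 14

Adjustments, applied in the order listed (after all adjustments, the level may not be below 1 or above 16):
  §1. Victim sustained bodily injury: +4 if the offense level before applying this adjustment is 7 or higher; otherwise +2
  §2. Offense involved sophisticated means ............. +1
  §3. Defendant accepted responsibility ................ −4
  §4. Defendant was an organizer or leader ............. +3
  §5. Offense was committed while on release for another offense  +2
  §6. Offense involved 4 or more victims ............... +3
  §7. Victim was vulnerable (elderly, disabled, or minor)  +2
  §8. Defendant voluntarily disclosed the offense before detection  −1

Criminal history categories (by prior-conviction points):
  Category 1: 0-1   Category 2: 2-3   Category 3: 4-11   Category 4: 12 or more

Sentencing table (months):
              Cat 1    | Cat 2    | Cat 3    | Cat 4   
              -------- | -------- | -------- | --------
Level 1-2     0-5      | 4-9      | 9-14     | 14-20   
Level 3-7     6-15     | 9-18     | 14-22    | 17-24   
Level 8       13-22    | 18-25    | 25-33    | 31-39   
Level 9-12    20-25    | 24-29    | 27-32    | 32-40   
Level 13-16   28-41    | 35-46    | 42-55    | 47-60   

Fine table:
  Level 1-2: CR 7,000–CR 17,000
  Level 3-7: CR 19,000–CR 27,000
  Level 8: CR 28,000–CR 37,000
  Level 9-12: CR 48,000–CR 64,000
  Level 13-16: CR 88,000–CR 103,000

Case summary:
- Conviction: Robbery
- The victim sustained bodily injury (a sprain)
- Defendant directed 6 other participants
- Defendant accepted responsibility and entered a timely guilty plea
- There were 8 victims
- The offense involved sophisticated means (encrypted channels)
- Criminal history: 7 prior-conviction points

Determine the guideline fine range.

CR 48,000–CR 64,000

Base offense level for robbery: 6.
§1 applies (level before this adjustment is 6 < 7, so +2): 6 + 2 = 8.
§2 applies: 8 + 1 = 9.
§3 applies: 9 − 4 = 5.
§4 applies: 5 + 3 = 8.
§6 applies: 8 + 3 = 11.
§8 does not apply.
Final offense level: 11.
Level 11 falls in the 9-12 band.
Fine table: Level 9-12 → CR 48,000–CR 64,000.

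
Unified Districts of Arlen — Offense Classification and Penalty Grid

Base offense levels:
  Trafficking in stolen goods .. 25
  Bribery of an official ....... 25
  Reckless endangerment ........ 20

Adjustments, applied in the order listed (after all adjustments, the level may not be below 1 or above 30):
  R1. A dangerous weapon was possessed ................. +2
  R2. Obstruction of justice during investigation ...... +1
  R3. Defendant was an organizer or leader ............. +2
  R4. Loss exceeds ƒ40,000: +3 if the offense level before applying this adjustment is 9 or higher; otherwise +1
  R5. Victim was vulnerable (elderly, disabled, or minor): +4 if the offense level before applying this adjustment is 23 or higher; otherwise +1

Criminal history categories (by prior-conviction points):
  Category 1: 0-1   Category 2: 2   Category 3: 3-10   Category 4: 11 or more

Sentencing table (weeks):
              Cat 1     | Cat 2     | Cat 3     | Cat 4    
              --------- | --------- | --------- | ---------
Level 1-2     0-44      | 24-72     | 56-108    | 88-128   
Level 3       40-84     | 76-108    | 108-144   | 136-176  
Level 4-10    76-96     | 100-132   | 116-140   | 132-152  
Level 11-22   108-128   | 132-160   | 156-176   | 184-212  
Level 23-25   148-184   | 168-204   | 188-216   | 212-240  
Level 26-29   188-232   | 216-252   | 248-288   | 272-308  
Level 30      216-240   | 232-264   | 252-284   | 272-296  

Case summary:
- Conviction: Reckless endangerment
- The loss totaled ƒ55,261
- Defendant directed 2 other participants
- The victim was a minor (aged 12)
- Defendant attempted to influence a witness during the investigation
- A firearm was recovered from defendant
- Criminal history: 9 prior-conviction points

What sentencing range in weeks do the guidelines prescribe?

252-284 weeks

Base offense level for reckless endangerment: 20.
R1 applies: 20 + 2 = 22.
R2 applies: 22 + 1 = 23.
R3 applies: 23 + 2 = 25.
R4 applies (level before this adjustment is 25 ≥ 9, so +3): 25 + 3 = 28.
R5 applies (level before this adjustment is 28 ≥ 23, so +4): 28 + 4 = 32.
Level 32 exceeds the maximum of 30; capped at 30.
Final offense level: 30.
Criminal history: 9 prior points → Category 3 (3-10).
Level 30 falls in the 30 band.
Grid: Level 30 × Category 3 = 252-284 weeks.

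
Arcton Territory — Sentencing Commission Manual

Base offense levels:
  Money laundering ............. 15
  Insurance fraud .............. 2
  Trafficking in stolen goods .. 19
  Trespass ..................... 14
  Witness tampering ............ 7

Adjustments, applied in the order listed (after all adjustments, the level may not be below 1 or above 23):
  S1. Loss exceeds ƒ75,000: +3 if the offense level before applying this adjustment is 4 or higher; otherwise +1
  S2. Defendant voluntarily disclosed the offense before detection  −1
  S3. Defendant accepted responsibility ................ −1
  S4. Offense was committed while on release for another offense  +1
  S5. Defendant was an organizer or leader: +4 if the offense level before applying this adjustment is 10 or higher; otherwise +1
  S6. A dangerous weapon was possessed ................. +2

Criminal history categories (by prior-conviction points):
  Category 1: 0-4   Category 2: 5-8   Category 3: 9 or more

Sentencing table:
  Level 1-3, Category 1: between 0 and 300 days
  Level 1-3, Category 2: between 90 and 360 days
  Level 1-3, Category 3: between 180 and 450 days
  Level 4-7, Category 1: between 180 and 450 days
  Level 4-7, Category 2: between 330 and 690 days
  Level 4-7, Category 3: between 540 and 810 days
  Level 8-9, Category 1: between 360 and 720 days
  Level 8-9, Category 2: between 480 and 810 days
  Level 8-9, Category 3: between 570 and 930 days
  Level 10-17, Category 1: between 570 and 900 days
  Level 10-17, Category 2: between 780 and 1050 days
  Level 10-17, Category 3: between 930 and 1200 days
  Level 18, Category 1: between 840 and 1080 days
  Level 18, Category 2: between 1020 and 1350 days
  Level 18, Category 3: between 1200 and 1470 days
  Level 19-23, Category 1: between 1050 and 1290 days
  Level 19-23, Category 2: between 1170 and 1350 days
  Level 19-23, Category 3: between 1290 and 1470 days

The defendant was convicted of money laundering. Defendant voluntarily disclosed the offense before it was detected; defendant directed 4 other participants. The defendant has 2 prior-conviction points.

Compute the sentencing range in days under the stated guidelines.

840-1080 days

Base offense level for money laundering: 15.
S1 does not apply.
S2 applies: 15 − 1 = 14.
S3 does not apply.
S4 does not apply.
S5 applies (level before this adjustment is 14 ≥ 10, so +4): 14 + 4 = 18.
S6 does not apply.
Final offense level: 18.
Criminal history: 2 prior points → Category 1 (0-4).
Level 18 falls in the 18 band.
Grid: Level 18 × Category 1 = 840-1080 days.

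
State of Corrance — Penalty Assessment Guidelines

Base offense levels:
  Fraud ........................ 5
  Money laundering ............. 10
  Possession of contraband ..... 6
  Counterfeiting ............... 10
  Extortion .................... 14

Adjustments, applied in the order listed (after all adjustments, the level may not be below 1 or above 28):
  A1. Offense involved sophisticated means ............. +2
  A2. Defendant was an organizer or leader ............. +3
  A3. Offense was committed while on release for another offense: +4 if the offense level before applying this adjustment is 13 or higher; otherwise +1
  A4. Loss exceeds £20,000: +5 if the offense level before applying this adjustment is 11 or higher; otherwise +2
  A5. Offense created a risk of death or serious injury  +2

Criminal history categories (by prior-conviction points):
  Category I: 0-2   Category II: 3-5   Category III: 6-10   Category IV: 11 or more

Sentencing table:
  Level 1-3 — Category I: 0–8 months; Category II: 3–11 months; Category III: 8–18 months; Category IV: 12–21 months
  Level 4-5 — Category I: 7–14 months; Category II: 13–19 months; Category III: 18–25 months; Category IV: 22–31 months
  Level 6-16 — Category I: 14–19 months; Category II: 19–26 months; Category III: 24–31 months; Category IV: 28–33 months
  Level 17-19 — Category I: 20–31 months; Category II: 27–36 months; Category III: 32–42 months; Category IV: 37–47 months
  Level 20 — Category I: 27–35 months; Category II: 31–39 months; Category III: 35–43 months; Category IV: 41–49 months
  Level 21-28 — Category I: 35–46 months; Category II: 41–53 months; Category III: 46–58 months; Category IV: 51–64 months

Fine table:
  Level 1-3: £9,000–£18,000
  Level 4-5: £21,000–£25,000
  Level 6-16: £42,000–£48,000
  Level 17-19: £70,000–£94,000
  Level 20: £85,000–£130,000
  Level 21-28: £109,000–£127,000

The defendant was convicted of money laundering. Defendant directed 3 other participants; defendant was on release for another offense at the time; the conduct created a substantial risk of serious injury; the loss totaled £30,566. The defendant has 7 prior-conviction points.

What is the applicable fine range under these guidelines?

£109,000–£127,000

Base offense level for money laundering: 10.
A2 applies: 10 + 3 = 13.
A3 applies (level before this adjustment is 13 ≥ 13, so +4): 13 + 4 = 17.
A4 applies (level before this adjustment is 17 ≥ 11, so +5): 17 + 5 = 22.
A5 applies: 22 + 2 = 24.
Final offense level: 24.
Level 24 falls in the 21-28 band.
Fine table: Level 21-28 → £109,000–£127,000.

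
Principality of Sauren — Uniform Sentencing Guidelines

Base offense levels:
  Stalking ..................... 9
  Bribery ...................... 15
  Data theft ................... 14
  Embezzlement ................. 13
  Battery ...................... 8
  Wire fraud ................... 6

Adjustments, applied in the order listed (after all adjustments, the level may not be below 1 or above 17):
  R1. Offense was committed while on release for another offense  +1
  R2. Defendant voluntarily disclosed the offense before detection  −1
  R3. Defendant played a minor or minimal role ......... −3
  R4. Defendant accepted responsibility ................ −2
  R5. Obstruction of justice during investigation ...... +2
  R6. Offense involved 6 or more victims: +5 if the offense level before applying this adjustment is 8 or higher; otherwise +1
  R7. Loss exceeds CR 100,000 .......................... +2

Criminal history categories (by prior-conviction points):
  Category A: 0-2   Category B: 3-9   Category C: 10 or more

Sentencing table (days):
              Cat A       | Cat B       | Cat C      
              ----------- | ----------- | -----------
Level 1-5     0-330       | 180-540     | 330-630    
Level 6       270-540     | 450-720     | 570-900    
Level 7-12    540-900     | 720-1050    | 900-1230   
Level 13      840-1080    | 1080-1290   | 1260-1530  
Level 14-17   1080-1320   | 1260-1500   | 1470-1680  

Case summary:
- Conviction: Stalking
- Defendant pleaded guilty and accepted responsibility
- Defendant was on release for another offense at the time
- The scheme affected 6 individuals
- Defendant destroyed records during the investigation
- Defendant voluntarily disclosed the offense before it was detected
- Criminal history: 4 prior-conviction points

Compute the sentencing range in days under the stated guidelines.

1260-1500 days

Base offense level for stalking: 9.
R1 applies: 9 + 1 = 10.
R2 applies: 10 − 1 = 9.
R4 applies: 9 − 2 = 7.
R5 applies: 7 + 2 = 9.
R6 applies (level before this adjustment is 9 ≥ 8, so +5): 9 + 5 = 14.
Final offense level: 14.
Criminal history: 4 prior points → Category B (3-9).
Level 14 falls in the 14-17 band.
Grid: Level 14-17 × Category B = 1260-1500 days.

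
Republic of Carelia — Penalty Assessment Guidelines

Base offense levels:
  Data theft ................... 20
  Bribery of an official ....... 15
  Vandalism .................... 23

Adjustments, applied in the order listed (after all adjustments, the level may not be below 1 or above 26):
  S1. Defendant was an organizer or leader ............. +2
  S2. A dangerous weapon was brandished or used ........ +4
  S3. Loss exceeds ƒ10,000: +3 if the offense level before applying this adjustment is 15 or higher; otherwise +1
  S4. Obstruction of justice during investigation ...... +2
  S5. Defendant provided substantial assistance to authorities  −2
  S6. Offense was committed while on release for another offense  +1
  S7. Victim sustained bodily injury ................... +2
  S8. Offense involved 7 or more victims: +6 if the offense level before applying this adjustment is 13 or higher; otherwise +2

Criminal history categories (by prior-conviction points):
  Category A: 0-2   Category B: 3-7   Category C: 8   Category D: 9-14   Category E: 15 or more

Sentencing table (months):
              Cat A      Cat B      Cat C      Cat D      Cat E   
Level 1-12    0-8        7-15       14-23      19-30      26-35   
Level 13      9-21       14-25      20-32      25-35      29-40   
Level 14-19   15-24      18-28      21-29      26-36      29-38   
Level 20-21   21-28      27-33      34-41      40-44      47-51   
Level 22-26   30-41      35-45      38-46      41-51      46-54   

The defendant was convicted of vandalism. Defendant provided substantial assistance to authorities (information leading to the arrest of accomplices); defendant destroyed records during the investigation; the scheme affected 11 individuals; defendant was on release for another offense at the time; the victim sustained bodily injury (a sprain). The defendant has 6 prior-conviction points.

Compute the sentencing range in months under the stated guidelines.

Base offense level for vandalism: 23.
S1 does not apply.
S2 does not apply.
S3 does not apply.
S4 applies: 23 + 2 = 25.
S5 applies: 25 − 2 = 23.
S6 applies: 23 + 1 = 24.
S7 applies: 24 + 2 = 26.
S8 applies (level before this adjustment is 26 ≥ 13, so +6): 26 + 6 = 32.
Level 32 exceeds the maximum of 26; capped at 26.
Final offense level: 26.
Criminal history: 6 prior points → Category B (3-7).
Level 26 falls in the 22-26 band.
Grid: Level 22-26 × Category B = 35-45 months.

35-45 months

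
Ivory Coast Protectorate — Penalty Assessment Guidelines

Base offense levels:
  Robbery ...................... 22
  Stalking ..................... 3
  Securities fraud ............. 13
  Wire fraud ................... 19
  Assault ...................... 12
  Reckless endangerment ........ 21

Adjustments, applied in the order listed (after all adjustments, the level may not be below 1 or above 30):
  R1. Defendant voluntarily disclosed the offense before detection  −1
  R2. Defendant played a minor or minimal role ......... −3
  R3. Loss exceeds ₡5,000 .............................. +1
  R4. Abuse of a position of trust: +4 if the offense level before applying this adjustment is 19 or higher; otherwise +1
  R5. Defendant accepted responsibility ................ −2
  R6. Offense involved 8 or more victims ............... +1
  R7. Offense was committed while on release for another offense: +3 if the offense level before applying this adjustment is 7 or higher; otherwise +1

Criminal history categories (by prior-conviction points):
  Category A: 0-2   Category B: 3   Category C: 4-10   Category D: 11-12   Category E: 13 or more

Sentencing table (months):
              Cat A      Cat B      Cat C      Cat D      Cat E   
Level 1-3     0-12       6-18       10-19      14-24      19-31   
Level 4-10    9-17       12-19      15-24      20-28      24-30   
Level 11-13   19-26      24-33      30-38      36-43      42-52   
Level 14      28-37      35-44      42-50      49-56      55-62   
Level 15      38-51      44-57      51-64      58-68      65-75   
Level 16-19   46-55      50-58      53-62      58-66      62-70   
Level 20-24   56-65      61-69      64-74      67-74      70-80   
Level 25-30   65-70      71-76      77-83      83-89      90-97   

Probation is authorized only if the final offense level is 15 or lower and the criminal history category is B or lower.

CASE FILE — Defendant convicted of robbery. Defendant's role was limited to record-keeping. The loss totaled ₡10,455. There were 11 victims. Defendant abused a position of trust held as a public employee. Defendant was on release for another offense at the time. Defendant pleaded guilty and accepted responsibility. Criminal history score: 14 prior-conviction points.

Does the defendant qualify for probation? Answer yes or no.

No

Base offense level for robbery: 22.
R2 applies: 22 − 3 = 19.
R3 applies: 19 + 1 = 20.
R4 applies (level before this adjustment is 20 ≥ 19, so +4): 20 + 4 = 24.
R5 applies: 24 − 2 = 22.
R6 applies: 22 + 1 = 23.
R7 applies (level before this adjustment is 23 ≥ 7, so +3): 23 + 3 = 26.
Final offense level: 26.
Criminal history: 14 prior points → Category E (13+).
Level 26 falls in the 25-30 band.
Grid: Level 25-30 × Category E = 90-97 months.
Probation check: level 26 > 15 and category E > B → not eligible.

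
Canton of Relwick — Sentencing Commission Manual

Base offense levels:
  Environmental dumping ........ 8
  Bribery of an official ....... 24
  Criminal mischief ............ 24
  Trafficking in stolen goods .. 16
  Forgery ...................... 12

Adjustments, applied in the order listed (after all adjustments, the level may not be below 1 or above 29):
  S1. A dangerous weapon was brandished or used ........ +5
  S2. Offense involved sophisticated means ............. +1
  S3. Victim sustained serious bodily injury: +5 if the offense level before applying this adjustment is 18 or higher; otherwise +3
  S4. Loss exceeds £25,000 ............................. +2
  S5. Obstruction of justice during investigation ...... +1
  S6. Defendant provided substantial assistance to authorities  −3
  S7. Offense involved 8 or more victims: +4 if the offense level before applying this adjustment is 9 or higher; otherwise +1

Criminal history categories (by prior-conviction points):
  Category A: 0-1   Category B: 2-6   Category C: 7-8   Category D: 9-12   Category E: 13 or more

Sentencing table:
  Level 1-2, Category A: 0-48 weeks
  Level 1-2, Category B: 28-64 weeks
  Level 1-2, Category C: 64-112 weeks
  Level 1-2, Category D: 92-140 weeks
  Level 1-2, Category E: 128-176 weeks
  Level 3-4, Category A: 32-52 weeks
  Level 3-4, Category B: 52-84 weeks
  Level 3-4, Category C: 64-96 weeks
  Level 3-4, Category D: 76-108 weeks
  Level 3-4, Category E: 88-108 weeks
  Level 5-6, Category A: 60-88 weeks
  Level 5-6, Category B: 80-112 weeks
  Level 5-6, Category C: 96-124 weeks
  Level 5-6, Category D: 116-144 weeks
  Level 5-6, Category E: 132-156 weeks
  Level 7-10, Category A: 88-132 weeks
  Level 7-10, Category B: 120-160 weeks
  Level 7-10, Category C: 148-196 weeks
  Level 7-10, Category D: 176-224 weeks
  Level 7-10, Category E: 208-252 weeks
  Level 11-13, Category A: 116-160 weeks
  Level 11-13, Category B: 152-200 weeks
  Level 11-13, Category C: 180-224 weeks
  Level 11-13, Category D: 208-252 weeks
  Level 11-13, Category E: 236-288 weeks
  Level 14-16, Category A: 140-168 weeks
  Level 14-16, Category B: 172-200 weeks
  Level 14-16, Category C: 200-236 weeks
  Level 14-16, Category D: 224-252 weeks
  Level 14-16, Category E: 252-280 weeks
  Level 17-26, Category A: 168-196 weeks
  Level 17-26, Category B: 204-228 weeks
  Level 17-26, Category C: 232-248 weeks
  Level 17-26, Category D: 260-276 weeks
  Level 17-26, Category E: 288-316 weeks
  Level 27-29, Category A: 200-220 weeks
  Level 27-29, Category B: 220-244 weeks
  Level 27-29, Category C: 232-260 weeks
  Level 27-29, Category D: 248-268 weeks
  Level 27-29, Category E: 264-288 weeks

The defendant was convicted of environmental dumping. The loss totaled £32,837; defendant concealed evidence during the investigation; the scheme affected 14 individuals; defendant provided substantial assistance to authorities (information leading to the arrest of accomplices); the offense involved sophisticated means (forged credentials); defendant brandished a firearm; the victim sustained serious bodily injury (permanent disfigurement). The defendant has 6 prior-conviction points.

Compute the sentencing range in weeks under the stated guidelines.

204-228 weeks

Base offense level for environmental dumping: 8.
S1 applies: 8 + 5 = 13.
S2 applies: 13 + 1 = 14.
S3 applies (level before this adjustment is 14 < 18, so +3): 14 + 3 = 17.
S4 applies: 17 + 2 = 19.
S5 applies: 19 + 1 = 20.
S6 applies: 20 − 3 = 17.
S7 applies (level before this adjustment is 17 ≥ 9, so +4): 17 + 4 = 21.
Final offense level: 21.
Criminal history: 6 prior points → Category B (2-6).
Level 21 falls in the 17-26 band.
Grid: Level 17-26 × Category B = 204-228 weeks.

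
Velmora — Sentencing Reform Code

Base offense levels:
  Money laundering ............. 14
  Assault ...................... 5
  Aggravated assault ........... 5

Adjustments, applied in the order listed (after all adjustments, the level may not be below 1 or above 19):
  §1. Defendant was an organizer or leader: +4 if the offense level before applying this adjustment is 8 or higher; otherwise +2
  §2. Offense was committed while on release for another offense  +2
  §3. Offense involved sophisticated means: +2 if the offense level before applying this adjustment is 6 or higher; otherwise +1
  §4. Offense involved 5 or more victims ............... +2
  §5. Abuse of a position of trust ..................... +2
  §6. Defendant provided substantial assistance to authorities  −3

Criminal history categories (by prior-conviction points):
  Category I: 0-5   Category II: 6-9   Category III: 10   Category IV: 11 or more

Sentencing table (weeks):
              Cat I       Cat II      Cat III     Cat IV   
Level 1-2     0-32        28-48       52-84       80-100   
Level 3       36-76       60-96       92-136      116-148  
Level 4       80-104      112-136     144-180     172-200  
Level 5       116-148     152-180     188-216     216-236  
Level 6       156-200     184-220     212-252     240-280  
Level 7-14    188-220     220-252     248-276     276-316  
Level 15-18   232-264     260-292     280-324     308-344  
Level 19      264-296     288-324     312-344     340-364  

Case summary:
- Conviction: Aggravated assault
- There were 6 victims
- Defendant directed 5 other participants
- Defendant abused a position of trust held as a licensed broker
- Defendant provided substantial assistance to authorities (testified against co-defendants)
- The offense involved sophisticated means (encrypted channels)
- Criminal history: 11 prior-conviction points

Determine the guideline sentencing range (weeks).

276-316 weeks

Base offense level for aggravated assault: 5.
§1 applies (level before this adjustment is 5 < 8, so +2): 5 + 2 = 7.
§2 does not apply.
§3 applies (level before this adjustment is 7 ≥ 6, so +2): 7 + 2 = 9.
§4 applies: 9 + 2 = 11.
§5 applies: 11 + 2 = 13.
§6 applies: 13 − 3 = 10.
Final offense level: 10.
Criminal history: 11 prior points → Category IV (11+).
Level 10 falls in the 7-14 band.
Grid: Level 7-14 × Category IV = 276-316 weeks.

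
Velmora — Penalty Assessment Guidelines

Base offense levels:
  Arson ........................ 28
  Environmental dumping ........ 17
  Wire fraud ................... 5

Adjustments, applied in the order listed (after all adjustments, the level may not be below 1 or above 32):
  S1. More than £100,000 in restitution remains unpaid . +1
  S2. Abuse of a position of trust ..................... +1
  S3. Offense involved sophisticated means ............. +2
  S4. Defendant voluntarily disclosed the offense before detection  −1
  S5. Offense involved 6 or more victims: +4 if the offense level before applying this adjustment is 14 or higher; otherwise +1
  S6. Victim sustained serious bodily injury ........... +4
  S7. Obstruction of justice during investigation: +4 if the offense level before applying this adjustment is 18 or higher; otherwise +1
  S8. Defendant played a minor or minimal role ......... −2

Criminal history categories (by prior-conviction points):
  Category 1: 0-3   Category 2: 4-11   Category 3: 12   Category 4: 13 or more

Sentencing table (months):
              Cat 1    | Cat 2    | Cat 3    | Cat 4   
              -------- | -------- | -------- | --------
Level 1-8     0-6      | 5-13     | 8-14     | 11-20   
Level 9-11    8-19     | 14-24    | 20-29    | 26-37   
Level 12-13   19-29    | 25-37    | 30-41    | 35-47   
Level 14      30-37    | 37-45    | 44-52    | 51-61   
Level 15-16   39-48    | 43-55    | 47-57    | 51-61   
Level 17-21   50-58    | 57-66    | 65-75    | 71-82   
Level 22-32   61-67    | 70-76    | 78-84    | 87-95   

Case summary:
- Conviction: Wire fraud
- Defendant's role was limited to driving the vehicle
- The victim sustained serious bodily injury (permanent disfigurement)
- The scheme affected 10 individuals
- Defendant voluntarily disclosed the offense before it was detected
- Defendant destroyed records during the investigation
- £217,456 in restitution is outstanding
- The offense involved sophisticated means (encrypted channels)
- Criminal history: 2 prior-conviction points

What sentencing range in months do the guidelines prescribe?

Base offense level for wire fraud: 5.
S1 applies: 5 + 1 = 6.
S3 applies: 6 + 2 = 8.
S4 applies: 8 − 1 = 7.
S5 applies (level before this adjustment is 7 < 14, so +1): 7 + 1 = 8.
S6 applies: 8 + 4 = 12.
S7 applies (level before this adjustment is 12 < 18, so +1): 12 + 1 = 13.
S8 applies: 13 − 2 = 11.
Final offense level: 11.
Criminal history: 2 prior points → Category 1 (0-3).
Level 11 falls in the 9-11 band.
Grid: Level 9-11 × Category 1 = 8-19 months.

8-19 months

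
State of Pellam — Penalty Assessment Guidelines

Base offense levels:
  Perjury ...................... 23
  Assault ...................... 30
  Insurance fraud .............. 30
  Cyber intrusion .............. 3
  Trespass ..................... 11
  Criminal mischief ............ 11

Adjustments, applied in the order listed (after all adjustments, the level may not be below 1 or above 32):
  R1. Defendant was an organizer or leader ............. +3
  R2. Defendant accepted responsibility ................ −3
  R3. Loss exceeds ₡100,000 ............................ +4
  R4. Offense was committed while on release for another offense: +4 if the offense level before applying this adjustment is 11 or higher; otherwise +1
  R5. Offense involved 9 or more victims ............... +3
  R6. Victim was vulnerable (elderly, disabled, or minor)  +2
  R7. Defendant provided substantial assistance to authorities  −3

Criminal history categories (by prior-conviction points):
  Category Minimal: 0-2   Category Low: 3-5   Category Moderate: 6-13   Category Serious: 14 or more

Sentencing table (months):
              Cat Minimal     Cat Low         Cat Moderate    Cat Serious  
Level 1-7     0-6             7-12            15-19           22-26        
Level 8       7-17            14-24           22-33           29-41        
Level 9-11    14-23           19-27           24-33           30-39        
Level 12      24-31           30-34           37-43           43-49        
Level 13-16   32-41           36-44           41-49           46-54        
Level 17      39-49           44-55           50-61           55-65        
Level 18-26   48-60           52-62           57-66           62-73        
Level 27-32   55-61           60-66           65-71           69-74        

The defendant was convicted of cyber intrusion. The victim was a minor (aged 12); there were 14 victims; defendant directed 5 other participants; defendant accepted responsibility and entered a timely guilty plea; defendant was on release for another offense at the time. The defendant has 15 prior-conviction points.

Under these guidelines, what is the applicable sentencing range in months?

Base offense level for cyber intrusion: 3.
R1 applies: 3 + 3 = 6.
R2 applies: 6 − 3 = 3.
R3 does not apply.
R4 applies (level before this adjustment is 3 < 11, so +1): 3 + 1 = 4.
R5 applies: 4 + 3 = 7.
R6 applies: 7 + 2 = 9.
Final offense level: 9.
Criminal history: 15 prior points → Category Serious (14+).
Level 9 falls in the 9-11 band.
Grid: Level 9-11 × Category Serious = 30-39 months.

30-39 months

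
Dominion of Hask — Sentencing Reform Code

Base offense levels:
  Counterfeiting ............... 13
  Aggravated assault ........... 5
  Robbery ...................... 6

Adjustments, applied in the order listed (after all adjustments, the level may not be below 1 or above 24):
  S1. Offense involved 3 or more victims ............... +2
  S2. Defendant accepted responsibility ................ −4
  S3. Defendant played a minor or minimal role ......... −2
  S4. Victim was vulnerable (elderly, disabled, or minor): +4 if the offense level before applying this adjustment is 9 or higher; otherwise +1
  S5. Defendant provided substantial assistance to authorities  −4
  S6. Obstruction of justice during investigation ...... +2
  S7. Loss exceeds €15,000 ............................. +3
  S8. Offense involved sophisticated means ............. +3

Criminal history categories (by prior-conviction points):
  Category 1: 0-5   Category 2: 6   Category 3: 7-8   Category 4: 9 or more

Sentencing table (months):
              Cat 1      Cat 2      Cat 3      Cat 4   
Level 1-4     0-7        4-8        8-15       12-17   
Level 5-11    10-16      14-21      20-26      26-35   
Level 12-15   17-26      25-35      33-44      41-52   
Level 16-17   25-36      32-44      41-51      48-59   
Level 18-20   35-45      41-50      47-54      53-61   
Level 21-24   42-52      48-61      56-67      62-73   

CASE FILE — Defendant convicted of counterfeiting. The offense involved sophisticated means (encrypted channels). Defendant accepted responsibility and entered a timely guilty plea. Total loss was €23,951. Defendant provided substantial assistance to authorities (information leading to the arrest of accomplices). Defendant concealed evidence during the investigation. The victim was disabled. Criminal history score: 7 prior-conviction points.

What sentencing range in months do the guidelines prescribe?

Base offense level for counterfeiting: 13.
S2 applies: 13 − 4 = 9.
S4 applies (level before this adjustment is 9 ≥ 9, so +4): 9 + 4 = 13.
S5 applies: 13 − 4 = 9.
S6 applies: 9 + 2 = 11.
S7 applies: 11 + 3 = 14.
S8 applies: 14 + 3 = 17.
Final offense level: 17.
Criminal history: 7 prior points → Category 3 (7-8).
Level 17 falls in the 16-17 band.
Grid: Level 16-17 × Category 3 = 41-51 months.

41-51 months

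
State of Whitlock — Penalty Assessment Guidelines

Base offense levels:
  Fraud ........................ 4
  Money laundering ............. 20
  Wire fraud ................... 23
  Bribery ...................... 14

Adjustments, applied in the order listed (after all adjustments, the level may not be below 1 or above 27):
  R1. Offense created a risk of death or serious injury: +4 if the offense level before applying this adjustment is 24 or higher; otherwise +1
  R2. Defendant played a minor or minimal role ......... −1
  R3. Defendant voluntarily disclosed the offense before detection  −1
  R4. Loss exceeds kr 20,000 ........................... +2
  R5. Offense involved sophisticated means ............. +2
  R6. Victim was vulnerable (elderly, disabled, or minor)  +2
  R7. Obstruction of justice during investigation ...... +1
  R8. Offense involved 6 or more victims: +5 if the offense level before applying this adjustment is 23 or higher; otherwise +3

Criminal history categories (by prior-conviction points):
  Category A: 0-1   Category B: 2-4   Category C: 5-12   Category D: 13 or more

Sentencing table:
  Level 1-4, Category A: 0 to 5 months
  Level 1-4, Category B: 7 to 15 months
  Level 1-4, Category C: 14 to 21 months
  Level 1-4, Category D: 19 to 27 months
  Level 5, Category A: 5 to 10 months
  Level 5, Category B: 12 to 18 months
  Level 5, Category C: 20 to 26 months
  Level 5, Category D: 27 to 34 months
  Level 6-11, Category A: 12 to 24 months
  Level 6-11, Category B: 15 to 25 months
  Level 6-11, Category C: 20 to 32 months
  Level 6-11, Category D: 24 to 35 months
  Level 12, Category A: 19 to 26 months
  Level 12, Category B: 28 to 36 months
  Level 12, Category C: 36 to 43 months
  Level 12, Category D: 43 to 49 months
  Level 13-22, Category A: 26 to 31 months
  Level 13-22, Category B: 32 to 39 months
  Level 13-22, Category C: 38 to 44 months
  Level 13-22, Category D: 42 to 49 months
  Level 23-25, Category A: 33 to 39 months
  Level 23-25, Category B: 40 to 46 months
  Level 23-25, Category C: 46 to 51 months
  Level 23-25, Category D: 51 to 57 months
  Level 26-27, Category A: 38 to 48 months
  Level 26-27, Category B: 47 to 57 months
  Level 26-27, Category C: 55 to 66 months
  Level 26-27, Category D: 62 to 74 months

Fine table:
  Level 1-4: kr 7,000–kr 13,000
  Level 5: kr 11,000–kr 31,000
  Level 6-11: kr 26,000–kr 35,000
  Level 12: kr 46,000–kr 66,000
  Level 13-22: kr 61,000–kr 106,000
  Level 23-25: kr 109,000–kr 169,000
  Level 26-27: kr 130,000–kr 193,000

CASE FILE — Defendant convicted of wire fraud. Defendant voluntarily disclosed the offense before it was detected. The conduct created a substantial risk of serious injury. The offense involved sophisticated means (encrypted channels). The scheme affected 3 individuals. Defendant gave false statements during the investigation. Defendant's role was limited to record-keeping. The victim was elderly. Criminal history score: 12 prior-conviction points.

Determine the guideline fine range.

Base offense level for wire fraud: 23.
R1 applies (level before this adjustment is 23 < 24, so +1): 23 + 1 = 24.
R2 applies: 24 − 1 = 23.
R3 applies: 23 − 1 = 22.
R4 does not apply.
R5 applies: 22 + 2 = 24.
R6 applies: 24 + 2 = 26.
R7 applies: 26 + 1 = 27.
Final offense level: 27.
Level 27 falls in the 26-27 band.
Fine table: Level 26-27 → kr 130,000–kr 193,000.

kr 130,000–kr 193,000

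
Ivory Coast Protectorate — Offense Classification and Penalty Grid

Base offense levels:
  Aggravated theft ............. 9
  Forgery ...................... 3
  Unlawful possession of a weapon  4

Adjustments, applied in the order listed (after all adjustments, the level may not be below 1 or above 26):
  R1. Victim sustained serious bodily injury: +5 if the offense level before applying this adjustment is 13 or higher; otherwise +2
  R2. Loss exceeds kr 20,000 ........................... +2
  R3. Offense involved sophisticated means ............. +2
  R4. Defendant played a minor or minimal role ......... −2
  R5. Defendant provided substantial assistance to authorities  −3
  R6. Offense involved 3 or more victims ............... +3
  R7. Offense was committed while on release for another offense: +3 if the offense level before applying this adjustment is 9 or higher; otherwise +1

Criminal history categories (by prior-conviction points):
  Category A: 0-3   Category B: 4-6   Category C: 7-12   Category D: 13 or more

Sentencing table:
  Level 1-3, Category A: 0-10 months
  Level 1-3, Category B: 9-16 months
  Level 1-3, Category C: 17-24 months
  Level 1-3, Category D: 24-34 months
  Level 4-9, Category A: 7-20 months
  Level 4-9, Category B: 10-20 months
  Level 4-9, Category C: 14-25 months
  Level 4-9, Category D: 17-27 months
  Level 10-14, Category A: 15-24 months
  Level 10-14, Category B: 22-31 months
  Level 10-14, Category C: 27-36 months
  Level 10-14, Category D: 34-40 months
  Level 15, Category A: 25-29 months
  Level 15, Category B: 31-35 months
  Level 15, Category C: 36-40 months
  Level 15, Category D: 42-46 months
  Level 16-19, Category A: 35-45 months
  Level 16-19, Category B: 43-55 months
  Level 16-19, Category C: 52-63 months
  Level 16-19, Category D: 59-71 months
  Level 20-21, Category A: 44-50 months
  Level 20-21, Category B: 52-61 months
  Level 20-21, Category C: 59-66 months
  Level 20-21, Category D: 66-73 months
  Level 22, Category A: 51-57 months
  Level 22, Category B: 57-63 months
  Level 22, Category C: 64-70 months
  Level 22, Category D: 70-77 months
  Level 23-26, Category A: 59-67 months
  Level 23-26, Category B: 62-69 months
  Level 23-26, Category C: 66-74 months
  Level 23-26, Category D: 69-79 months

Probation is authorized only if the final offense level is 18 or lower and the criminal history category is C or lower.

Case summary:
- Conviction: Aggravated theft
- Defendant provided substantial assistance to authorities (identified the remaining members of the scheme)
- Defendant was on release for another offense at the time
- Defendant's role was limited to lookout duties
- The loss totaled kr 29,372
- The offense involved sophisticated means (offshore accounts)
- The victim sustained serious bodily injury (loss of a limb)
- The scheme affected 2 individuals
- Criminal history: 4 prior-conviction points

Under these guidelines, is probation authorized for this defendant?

Base offense level for aggravated theft: 9.
R1 applies (level before this adjustment is 9 < 13, so +2): 9 + 2 = 11.
R2 applies: 11 + 2 = 13.
R3 applies: 13 + 2 = 15.
R4 applies: 15 − 2 = 13.
R5 applies: 13 − 3 = 10.
R6 does not apply.
R7 applies (level before this adjustment is 10 ≥ 9, so +3): 10 + 3 = 13.
Final offense level: 13.
Criminal history: 4 prior points → Category B (4-6).
Level 13 falls in the 10-14 band.
Grid: Level 10-14 × Category B = 22-31 months.
Probation check: level 13 ≤ 18 and category B ≤ C → eligible.

Yes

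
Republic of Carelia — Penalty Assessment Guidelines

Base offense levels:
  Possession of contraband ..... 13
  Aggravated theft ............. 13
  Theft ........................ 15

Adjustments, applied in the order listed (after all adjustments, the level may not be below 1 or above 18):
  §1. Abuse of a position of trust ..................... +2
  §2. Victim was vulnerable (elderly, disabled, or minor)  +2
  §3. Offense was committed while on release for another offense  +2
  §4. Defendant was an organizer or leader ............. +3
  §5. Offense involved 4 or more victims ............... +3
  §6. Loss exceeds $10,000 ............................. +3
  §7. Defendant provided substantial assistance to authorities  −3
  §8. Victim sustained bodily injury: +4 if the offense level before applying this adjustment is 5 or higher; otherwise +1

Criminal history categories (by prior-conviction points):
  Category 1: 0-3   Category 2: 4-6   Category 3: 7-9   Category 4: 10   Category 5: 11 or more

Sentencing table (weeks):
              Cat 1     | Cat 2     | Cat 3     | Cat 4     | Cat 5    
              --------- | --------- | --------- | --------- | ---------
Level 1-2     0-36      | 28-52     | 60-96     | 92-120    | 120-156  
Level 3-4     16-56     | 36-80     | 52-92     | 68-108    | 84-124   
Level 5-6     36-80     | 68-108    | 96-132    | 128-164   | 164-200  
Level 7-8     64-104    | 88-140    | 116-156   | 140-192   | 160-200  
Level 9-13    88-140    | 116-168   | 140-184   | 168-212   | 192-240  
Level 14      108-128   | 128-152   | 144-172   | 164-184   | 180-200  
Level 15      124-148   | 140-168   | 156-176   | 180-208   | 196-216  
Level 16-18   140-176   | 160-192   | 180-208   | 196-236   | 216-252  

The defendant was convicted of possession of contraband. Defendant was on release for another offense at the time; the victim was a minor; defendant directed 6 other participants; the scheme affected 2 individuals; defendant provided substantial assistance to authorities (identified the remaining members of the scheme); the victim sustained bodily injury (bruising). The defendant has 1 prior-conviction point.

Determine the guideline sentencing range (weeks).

Base offense level for possession of contraband: 13.
§1 does not apply.
§2 applies: 13 + 2 = 15.
§3 applies: 15 + 2 = 17.
§4 applies: 17 + 3 = 20.
§5 does not apply.
§6 does not apply.
§7 applies: 20 − 3 = 17.
§8 applies (level before this adjustment is 17 ≥ 5, so +4): 17 + 4 = 21.
Level 21 exceeds the maximum of 18; capped at 18.
Final offense level: 18.
Criminal history: 1 prior point → Category 1 (0-3).
Level 18 falls in the 16-18 band.
Grid: Level 16-18 × Category 1 = 140-176 weeks.

140-176 weeks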